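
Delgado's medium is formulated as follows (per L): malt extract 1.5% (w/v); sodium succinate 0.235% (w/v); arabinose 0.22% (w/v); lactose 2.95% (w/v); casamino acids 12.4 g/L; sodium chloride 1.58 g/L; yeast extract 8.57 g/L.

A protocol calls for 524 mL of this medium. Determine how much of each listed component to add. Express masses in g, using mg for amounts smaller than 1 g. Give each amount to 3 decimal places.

malt extract 7.860 g; sodium succinate 1.231 g; arabinose 1.153 g; lactose 15.458 g; casamino acids 6.498 g; sodium chloride 827.920 mg; yeast extract 4.491 g

Working volume: 524 mL = 0.524 L.
malt extract: 1.5% w/v = 15 g/L → 15 × 0.524 L = 7.860 g
sodium succinate: 0.235 g per 100 mL × 524 mL ÷ 100 = 1.231 g
arabinose: 0.22 g per 100 mL × 524 mL ÷ 100 = 1.153 g
lactose: 2.95% w/v = 29.5 g/L → 29.5 × 0.524 L = 15.458 g
casamino acids: 12.4 g/L × 0.524 L = 6.498 g
sodium chloride: 1.58 g/L × 0.524 L = 0.82792 g = 827.920 mg
yeast extract: 8.57 g/L × 0.524 L = 4.491 g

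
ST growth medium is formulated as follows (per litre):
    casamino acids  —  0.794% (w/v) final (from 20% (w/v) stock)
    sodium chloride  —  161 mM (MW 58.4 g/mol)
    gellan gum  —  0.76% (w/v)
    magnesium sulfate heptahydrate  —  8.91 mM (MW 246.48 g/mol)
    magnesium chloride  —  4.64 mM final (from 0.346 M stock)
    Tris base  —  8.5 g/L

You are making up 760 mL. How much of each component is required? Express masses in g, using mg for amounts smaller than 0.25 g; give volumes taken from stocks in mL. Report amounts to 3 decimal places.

Scale factor relative to 1 L: 0.76.
casamino acids: C1V1 = C2V2 → 0.794% ÷ 20% × 760 mL = 30.172 mL
sodium chloride: 161 mmol/L × 58.4 g/mol × 0.76 L ÷ 1000 = 7.146 g
gellan gum: 0.76% w/v = 7.6 g/L → 7.6 × 0.76 L = 5.776 g
magnesium sulfate heptahydrate: 8.91 mmol/L × 246.48 g/mol × 0.76 L ÷ 1000 = 1.669 g
magnesium chloride: dilute stock: 4.64 mM × 760 mL ÷ 346 mM = 10.192 mL
Tris base: 8.5 g/L × 0.76 L = 6.460 g

casamino acids 30.172 mL; sodium chloride 7.146 g; gellan gum 5.776 g; magnesium sulfate heptahydrate 1.669 g; magnesium chloride 10.192 mL; Tris base 6.460 g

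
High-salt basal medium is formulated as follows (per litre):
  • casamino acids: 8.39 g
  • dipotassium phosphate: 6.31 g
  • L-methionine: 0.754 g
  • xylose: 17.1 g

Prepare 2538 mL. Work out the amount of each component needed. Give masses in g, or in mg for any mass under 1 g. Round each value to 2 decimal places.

Scale factor = 2538 mL / 1000 mL = 2.538.
casamino acids: 8.39 g × (2538 mL / 1000 mL) = 21.29 g
dipotassium phosphate: 6.31 g × (2538 mL / 1000 mL) = 16.01 g
L-methionine: 0.754 g × (2538 mL / 1000 mL) = 1.91 g
xylose: 17.1 g × (2538 mL / 1000 mL) = 43.40 g

casamino acids 21.29 g; dipotassium phosphate 16.01 g; L-methionine 1.91 g; xylose 43.40 g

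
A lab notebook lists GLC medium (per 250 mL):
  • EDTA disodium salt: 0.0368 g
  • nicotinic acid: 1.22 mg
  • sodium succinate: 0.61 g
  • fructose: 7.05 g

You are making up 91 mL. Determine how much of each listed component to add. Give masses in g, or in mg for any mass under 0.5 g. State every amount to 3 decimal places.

Ratio of target to recipe volume: 91 / 250 = 0.364.
EDTA disodium salt: 0.0368 g × (91 mL / 250 mL) = 0.0133952 g = 13.395 mg
nicotinic acid: 1.22 mg × (91 mL / 250 mL) = 0.444 mg
sodium succinate: 0.61 g × (91 mL / 250 mL) = 0.22204 g = 222.040 mg
fructose: 7.05 g × (91 mL / 250 mL) = 2.566 g

EDTA disodium salt 13.395 mg; nicotinic acid 0.444 mg; sodium succinate 222.040 mg; fructose 2.566 g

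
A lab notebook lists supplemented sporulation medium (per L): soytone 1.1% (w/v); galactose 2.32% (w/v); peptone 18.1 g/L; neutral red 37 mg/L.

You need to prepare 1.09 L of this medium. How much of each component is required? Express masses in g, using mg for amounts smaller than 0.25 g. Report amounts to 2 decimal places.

soytone 11.99 g; galactose 25.29 g; peptone 19.73 g; neutral red 40.33 mg

Scale factor relative to 1 L: 1.09.
soytone: 1.1 g per 100 mL × 1090 mL ÷ 100 = 11.99 g
galactose: 2.32% w/v = 23.2 g/L → 23.2 × 1.09 L = 25.29 g
peptone: 18.1 g/L × 1.09 L = 19.73 g
neutral red: 37 mg/L × 1.09 L = 40.33 mg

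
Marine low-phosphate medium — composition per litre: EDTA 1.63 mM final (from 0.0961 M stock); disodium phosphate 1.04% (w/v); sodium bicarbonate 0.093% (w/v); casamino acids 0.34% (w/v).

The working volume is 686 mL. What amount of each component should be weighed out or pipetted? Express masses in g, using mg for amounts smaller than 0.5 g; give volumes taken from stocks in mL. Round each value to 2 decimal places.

Scale factor relative to 1 L: 0.686.
EDTA: V = C2·V2/C1 = 1.63 mM × 686 mL ÷ 96.1 mM = 11.64 mL
disodium phosphate: 1.04 g per 100 mL × 686 mL ÷ 100 = 7.13 g
sodium bicarbonate: 0.093% w/v = 0.93 g/L → 0.93 × 0.686 L = 0.64 g
casamino acids: 0.34 g per 100 mL × 686 mL ÷ 100 = 2.33 g

EDTA 11.64 mL; disodium phosphate 7.13 g; sodium bicarbonate 0.64 g; casamino acids 2.33 g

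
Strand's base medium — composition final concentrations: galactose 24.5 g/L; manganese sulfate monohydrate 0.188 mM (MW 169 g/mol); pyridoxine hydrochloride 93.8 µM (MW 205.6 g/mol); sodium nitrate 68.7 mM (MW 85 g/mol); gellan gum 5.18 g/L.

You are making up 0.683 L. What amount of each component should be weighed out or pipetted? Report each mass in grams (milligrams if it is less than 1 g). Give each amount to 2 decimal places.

galactose 16.73 g; manganese sulfate monohydrate 21.70 mg; pyridoxine hydrochloride 13.17 mg; sodium nitrate 3.99 g; gellan gum 3.54 g

Scale factor relative to 1 L: 0.683.
galactose: 24.5 g/L × 0.683 L = 16.73 g
manganese sulfate monohydrate: 0.188 mmol/L × 169 mg/mmol × 0.683 L = 21.70 mg
pyridoxine hydrochloride: 93.8 µmol/L × 205.6 g/mol × 0.683 L ÷ 1000 = 13.17 mg
sodium nitrate: 68.7 mmol/L × 85 g/mol × 0.683 L ÷ 1000 = 3.99 g
gellan gum: 5.18 g/L × 0.683 L = 3.54 g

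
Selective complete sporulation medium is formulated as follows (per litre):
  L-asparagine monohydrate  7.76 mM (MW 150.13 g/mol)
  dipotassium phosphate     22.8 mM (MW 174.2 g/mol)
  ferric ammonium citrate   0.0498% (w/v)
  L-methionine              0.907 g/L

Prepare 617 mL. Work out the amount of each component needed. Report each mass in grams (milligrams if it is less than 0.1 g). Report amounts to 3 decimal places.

Scale factor relative to 1 L: 0.617.
L-asparagine monohydrate: 7.76 mmol/L × 150.13 g/mol × 0.617 L ÷ 1000 = 0.719 g
dipotassium phosphate: 22.8 mmol/L × 174.2 g/mol × 0.617 L ÷ 1000 = 2.451 g
ferric ammonium citrate: 0.0498 g per 100 mL × 617 mL ÷ 100 = 0.307 g
L-methionine: 0.907 g/L × 0.617 L = 0.560 g

L-asparagine monohydrate 0.719 g; dipotassium phosphate 2.451 g; ferric ammonium citrate 0.307 g; L-methionine 0.560 g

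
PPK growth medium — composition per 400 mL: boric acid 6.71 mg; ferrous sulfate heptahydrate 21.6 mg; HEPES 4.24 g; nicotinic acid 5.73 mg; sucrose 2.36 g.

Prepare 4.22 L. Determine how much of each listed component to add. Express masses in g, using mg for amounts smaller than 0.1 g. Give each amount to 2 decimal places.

boric acid 70.79 mg; ferrous sulfate heptahydrate 0.23 g; HEPES 44.73 g; nicotinic acid 60.45 mg; sucrose 24.90 g

Scale factor = 4220 mL / 400 mL = 10.55.
boric acid: 6.71 mg × (4220 mL / 400 mL) = 70.79 mg
ferrous sulfate heptahydrate: 21.6 mg × (4220 mL / 400 mL) = 227.88 mg = 0.23 g
HEPES: 4.24 g × (4220 mL / 400 mL) = 44.73 g
nicotinic acid: 5.73 mg × (4220 mL / 400 mL) = 60.45 mg
sucrose: 2.36 g × (4220 mL / 400 mL) = 24.90 g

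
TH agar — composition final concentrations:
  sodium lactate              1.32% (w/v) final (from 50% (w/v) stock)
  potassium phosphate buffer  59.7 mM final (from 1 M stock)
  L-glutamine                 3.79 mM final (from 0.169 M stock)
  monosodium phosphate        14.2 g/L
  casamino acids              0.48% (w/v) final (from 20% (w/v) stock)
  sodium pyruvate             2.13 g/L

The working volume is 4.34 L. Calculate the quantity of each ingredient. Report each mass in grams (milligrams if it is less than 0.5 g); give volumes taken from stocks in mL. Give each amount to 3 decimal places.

sodium lactate 114.576 mL; potassium phosphate buffer 259.098 mL; L-glutamine 97.329 mL; monosodium phosphate 61.628 g; casamino acids 104.160 mL; sodium pyruvate 9.244 g

Scale factor relative to 1 L: 4.34.
sodium lactate: C1V1 = C2V2 → 1.32% ÷ 50% × 4340 mL = 114.576 mL
potassium phosphate buffer: V = C2·V2/C1 = 59.7 mM × 4340 mL ÷ 1000 mM = 259.098 mL
L-glutamine: C1V1 = C2V2 → 3.79 mM × 4340 mL ÷ 169 mM = 97.329 mL
monosodium phosphate: 14.2 g/L × 4.34 L = 61.628 g
casamino acids: V = C2·V2/C1 = 0.48% ÷ 20% × 4340 mL = 104.160 mL
sodium pyruvate: 2.13 g/L × 4.34 L = 9.244 g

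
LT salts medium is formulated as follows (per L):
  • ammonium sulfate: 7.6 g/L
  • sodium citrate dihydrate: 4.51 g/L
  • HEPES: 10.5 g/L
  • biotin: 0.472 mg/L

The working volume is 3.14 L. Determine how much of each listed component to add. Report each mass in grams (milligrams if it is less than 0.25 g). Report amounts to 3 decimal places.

Scale factor relative to 1 L: 3.14.
ammonium sulfate: 7.6 g/L × 3.14 L = 23.864 g
sodium citrate dihydrate: 4.51 g/L × 3.14 L = 14.161 g
HEPES: 10.5 g/L × 3.14 L = 32.970 g
biotin: 0.472 mg/L × 3.14 L = 1.482 mg

ammonium sulfate 23.864 g; sodium citrate dihydrate 14.161 g; HEPES 32.970 g; biotin 1.482 mg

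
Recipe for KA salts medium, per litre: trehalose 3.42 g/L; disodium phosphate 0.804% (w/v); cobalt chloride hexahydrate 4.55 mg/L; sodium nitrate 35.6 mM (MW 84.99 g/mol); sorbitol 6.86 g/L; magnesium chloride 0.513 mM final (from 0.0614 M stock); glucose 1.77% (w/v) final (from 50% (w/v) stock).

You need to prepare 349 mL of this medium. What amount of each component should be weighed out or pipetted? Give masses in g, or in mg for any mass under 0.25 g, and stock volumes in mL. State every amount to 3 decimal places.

trehalose 1.194 g; disodium phosphate 2.806 g; cobalt chloride hexahydrate 1.588 mg; sodium nitrate 1.056 g; sorbitol 2.394 g; magnesium chloride 2.916 mL; glucose 12.355 mL

Working volume: 349 mL = 0.349 L.
trehalose: 3.42 g/L × 0.349 L = 1.194 g
disodium phosphate: 0.804 g per 100 mL × 349 mL ÷ 100 = 2.806 g
cobalt chloride hexahydrate: 4.55 mg/L × 0.349 L = 1.588 mg
sodium nitrate: 35.6 mmol/L × 84.99 g/mol × 0.349 L ÷ 1000 = 1.056 g
sorbitol: 6.86 g/L × 0.349 L = 2.394 g
magnesium chloride: dilute stock: 0.513 mM × 349 mL ÷ 61.4 mM = 2.916 mL
glucose: dilute stock: 1.77% ÷ 50% × 349 mL = 12.355 mL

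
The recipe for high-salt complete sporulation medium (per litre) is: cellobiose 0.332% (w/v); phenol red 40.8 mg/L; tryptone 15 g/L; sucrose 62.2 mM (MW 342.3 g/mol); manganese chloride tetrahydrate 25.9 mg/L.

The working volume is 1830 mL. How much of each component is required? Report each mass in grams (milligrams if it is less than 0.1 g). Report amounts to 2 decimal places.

cellobiose 6.08 g; phenol red 74.66 mg; tryptone 27.45 g; sucrose 38.96 g; manganese chloride tetrahydrate 47.40 mg

Target volume = 1830 mL = 1.83 L.
cellobiose: 0.332 g per 100 mL × 1830 mL ÷ 100 = 6.08 g
phenol red: 40.8 mg/L × 1.83 L = 74.66 mg
tryptone: 15 g/L × 1.83 L = 27.45 g
sucrose: 62.2 mmol/L × 342.3 g/mol × 1.83 L ÷ 1000 = 38.96 g
manganese chloride tetrahydrate: 25.9 mg/L × 1.83 L = 47.40 mg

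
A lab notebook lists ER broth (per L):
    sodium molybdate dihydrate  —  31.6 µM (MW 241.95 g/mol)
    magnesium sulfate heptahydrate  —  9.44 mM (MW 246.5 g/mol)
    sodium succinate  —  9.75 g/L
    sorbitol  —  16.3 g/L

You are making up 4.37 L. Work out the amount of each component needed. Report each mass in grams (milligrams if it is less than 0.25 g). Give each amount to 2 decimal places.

sodium molybdate dihydrate 33.41 mg; magnesium sulfate heptahydrate 10.17 g; sodium succinate 42.61 g; sorbitol 71.23 g

Working volume: 4.37 L.
sodium molybdate dihydrate: 31.6 µmol/L × 241.95 g/mol × 4.37 L ÷ 1000 = 33.41 mg
magnesium sulfate heptahydrate: 9.44 mmol/L × 246.5 g/mol × 4.37 L ÷ 1000 = 10.17 g
sodium succinate: 9.75 g/L × 4.37 L = 42.61 g
sorbitol: 16.3 g/L × 4.37 L = 71.23 g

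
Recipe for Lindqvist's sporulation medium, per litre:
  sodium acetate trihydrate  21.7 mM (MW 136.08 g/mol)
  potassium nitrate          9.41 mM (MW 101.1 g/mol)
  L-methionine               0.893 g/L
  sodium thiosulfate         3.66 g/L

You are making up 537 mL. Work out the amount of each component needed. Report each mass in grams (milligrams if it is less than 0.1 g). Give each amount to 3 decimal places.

sodium acetate trihydrate 1.586 g; potassium nitrate 0.511 g; L-methionine 0.480 g; sodium thiosulfate 1.965 g

Target volume = 537 mL = 0.537 L.
sodium acetate trihydrate: 21.7 mmol/L × 136.08 g/mol × 0.537 L ÷ 1000 = 1.586 g
potassium nitrate: 9.41 mmol/L × 101.1 g/mol × 0.537 L ÷ 1000 = 0.511 g
L-methionine: 0.893 g/L × 0.537 L = 0.480 g
sodium thiosulfate: 3.66 g/L × 0.537 L = 1.965 g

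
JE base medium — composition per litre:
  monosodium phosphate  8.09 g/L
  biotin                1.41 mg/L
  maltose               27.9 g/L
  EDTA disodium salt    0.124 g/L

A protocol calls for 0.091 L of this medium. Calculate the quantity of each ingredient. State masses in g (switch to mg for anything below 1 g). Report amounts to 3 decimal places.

monosodium phosphate 736.190 mg; biotin 0.128 mg; maltose 2.539 g; EDTA disodium salt 11.284 mg

Scale factor relative to 1 L: 0.091.
monosodium phosphate: 8.09 g/L × 0.091 L = 0.73619 g = 736.190 mg
biotin: 1.41 mg/L × 0.091 L = 0.128 mg
maltose: 27.9 g/L × 0.091 L = 2.539 g
EDTA disodium salt: 0.124 g/L × 0.091 L = 0.011284 g = 11.284 mg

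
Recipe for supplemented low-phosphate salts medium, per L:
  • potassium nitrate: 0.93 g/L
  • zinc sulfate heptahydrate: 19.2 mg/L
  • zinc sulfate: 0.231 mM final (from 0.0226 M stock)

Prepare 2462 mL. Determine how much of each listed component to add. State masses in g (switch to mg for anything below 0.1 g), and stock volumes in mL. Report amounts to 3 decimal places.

Target volume = 2462 mL = 2.462 L.
potassium nitrate: 0.93 g/L × 2.462 L = 2.290 g
zinc sulfate heptahydrate: 19.2 mg/L × 2.462 L = 47.270 mg
zinc sulfate: C1V1 = C2V2 → 0.231 mM × 2462 mL ÷ 22.6 mM = 25.165 mL

potassium nitrate 2.290 g; zinc sulfate heptahydrate 47.270 mg; zinc sulfate 25.165 mL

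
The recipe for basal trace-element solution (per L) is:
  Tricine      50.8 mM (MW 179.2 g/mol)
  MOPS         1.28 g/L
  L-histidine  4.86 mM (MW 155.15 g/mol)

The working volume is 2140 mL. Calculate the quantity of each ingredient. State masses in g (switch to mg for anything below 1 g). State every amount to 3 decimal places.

Tricine 19.481 g; MOPS 2.739 g; L-histidine 1.614 g

Scale factor relative to 1 L: 2.14.
Tricine: 50.8 mmol/L × 179.2 g/mol × 2.14 L ÷ 1000 = 19.481 g
MOPS: 1.28 g/L × 2.14 L = 2.739 g
L-histidine: 4.86 mmol/L × 155.15 g/mol × 2.14 L ÷ 1000 = 1.614 g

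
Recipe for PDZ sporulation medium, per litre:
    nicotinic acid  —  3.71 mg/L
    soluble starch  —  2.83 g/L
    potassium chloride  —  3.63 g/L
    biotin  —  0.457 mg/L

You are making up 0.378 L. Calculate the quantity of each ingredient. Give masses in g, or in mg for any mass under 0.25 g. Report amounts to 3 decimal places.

nicotinic acid 1.402 mg; soluble starch 1.070 g; potassium chloride 1.372 g; biotin 0.173 mg

Working volume: 0.378 L.
nicotinic acid: 3.71 mg/L × 0.378 L = 1.402 mg
soluble starch: 2.83 g/L × 0.378 L = 1.070 g
potassium chloride: 3.63 g/L × 0.378 L = 1.372 g
biotin: 0.457 mg/L × 0.378 L = 0.173 mg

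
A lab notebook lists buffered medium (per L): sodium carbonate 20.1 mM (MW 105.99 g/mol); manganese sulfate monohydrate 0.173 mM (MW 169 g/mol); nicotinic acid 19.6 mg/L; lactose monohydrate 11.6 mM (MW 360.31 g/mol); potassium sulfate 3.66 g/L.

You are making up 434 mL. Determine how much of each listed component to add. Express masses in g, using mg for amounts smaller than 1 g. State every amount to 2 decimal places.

Working volume: 434 mL = 0.434 L.
sodium carbonate: 20.1 mmol/L × 105.99 mg/mmol × 0.434 L = 924.59 mg
manganese sulfate monohydrate: 0.173 mmol/L × 169 mg/mmol × 0.434 L = 12.69 mg
nicotinic acid: 19.6 mg/L × 0.434 L = 8.51 mg
lactose monohydrate: 11.6 mmol/L × 360.31 g/mol × 0.434 L ÷ 1000 = 1.81 g
potassium sulfate: 3.66 g/L × 0.434 L = 1.59 g

sodium carbonate 924.59 mg; manganese sulfate monohydrate 12.69 mg; nicotinic acid 8.51 mg; lactose monohydrate 1.81 g; potassium sulfate 1.59 g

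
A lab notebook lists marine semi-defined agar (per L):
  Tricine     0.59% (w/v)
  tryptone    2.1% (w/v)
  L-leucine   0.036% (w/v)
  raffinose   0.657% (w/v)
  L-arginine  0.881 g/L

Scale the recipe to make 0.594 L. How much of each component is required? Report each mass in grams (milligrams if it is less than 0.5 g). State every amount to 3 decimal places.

Tricine 3.505 g; tryptone 12.474 g; L-leucine 213.840 mg; raffinose 3.903 g; L-arginine 0.523 g

Working volume: 0.594 L.
Tricine: 0.59% w/v = 5.9 g/L → 5.9 × 0.594 L = 3.505 g
tryptone: 2.1 g per 100 mL × 594 mL ÷ 100 = 12.474 g
L-leucine: 0.036% w/v = 0.36 g/L → 0.36 × 0.594 L = 0.21384 g = 213.840 mg
raffinose: 0.657 g per 100 mL × 594 mL ÷ 100 = 3.903 g
L-arginine: 0.881 g/L × 0.594 L = 0.523 g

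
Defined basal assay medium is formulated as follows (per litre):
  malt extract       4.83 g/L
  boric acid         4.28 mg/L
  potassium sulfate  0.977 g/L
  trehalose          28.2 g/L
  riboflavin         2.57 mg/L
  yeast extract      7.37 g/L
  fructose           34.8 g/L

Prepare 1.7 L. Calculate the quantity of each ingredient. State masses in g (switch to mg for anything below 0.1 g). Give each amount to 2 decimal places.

Scale factor relative to 1 L: 1.7.
malt extract: 4.83 g/L × 1.7 L = 8.21 g
boric acid: 4.28 mg/L × 1.7 L = 7.28 mg
potassium sulfate: 0.977 g/L × 1.7 L = 1.66 g
trehalose: 28.2 g/L × 1.7 L = 47.94 g
riboflavin: 2.57 mg/L × 1.7 L = 4.37 mg
yeast extract: 7.37 g/L × 1.7 L = 12.53 g
fructose: 34.8 g/L × 1.7 L = 59.16 g

malt extract 8.21 g; boric acid 7.28 mg; potassium sulfate 1.66 g; trehalose 47.94 g; riboflavin 4.37 mg; yeast extract 12.53 g; fructose 59.16 g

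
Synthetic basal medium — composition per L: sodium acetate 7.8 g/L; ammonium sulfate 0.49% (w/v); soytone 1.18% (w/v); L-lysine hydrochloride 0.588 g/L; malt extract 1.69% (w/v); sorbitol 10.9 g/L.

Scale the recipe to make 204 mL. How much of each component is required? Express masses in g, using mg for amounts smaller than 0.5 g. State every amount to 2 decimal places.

Working volume: 204 mL = 0.204 L.
sodium acetate: 7.8 g/L × 0.204 L = 1.59 g
ammonium sulfate: 0.49% w/v = 4.9 g/L → 4.9 × 0.204 L = 1.00 g
soytone: 1.18 g per 100 mL × 204 mL ÷ 100 = 2.41 g
L-lysine hydrochloride: 0.588 g/L × 0.204 L = 0.119952 g = 119.95 mg
malt extract: 1.69 g per 100 mL × 204 mL ÷ 100 = 3.45 g
sorbitol: 10.9 g/L × 0.204 L = 2.22 g

sodium acetate 1.59 g; ammonium sulfate 1.00 g; soytone 2.41 g; L-lysine hydrochloride 119.95 mg; malt extract 3.45 g; sorbitol 2.22 g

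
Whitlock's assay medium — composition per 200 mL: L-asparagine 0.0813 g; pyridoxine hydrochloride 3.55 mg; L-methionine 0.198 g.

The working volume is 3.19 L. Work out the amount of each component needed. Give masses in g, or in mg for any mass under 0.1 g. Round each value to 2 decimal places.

L-asparagine 1.30 g; pyridoxine hydrochloride 56.62 mg; L-methionine 3.16 g

Scale factor = 3190 mL / 200 mL = 15.95.
L-asparagine: 0.0813 g × (3190 mL / 200 mL) = 1.30 g
pyridoxine hydrochloride: 3.55 mg × (3190 mL / 200 mL) = 56.62 mg
L-methionine: 0.198 g × (3190 mL / 200 mL) = 3.16 g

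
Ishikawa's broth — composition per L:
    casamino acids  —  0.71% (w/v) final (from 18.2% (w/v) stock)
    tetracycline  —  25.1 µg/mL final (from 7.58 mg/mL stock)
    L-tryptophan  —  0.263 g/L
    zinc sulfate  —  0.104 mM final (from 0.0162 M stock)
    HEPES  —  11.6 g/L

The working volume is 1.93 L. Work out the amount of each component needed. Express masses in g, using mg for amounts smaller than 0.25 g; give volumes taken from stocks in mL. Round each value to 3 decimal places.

Working volume: 1.93 L.
casamino acids: C1V1 = C2V2 → 0.71% ÷ 18.2% × 1930 mL = 75.291 mL
tetracycline: C1V1 = C2V2 → 25.1 µg/mL × 1930 mL ÷ 7580 µg/mL = 6.391 mL
L-tryptophan: 0.263 g/L × 1.93 L = 0.508 g
zinc sulfate: V = C2·V2/C1 = 0.104 mM × 1930 mL ÷ 16.2 mM = 12.390 mL
HEPES: 11.6 g/L × 1.93 L = 22.388 g

casamino acids 75.291 mL; tetracycline 6.391 mL; L-tryptophan 0.508 g; zinc sulfate 12.390 mL; HEPES 22.388 g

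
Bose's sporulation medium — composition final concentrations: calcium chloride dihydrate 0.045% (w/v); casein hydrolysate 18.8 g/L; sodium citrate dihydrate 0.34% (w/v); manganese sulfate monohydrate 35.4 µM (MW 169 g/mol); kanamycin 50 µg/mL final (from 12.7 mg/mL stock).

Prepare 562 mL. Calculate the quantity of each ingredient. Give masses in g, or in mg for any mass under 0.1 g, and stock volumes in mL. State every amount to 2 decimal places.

Working volume: 562 mL = 0.562 L.
calcium chloride dihydrate: 0.045 g per 100 mL × 562 mL ÷ 100 = 0.25 g
casein hydrolysate: 18.8 g/L × 0.562 L = 10.57 g
sodium citrate dihydrate: 0.34 g per 100 mL × 562 mL ÷ 100 = 1.91 g
manganese sulfate monohydrate: 35.4 µmol/L × 169 g/mol × 0.562 L ÷ 1000 = 3.36 mg
kanamycin: dilute stock: 50 µg/mL × 562 mL ÷ 12700 µg/mL = 2.21 mL

calcium chloride dihydrate 0.25 g; casein hydrolysate 10.57 g; sodium citrate dihydrate 1.91 g; manganese sulfate monohydrate 3.36 mg; kanamycin 2.21 mL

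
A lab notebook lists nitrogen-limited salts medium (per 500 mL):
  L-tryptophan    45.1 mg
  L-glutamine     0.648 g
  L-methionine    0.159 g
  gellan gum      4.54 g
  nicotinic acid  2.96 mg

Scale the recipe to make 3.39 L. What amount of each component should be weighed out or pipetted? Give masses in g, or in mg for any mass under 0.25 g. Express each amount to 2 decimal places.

L-tryptophan 0.31 g; L-glutamine 4.39 g; L-methionine 1.08 g; gellan gum 30.78 g; nicotinic acid 20.07 mg

Ratio of target to recipe volume: 3390 / 500 = 6.78.
L-tryptophan: 45.1 mg × (3390 mL / 500 mL) = 305.778 mg = 0.31 g
L-glutamine: 0.648 g × (3390 mL / 500 mL) = 4.39 g
L-methionine: 0.159 g × (3390 mL / 500 mL) = 1.08 g
gellan gum: 4.54 g × (3390 mL / 500 mL) = 30.78 g
nicotinic acid: 2.96 mg × (3390 mL / 500 mL) = 20.07 mg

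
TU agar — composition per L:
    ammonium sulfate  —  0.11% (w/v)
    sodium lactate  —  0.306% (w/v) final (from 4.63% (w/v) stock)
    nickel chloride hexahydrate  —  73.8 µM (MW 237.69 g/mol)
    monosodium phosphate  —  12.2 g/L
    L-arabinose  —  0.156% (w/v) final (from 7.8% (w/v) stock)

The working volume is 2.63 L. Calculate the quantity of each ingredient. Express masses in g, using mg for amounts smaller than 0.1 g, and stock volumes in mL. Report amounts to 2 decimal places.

Working volume: 2.63 L.
ammonium sulfate: 0.11% w/v = 1.1 g/L → 1.1 × 2.63 L = 2.89 g
sodium lactate: C1V1 = C2V2 → 0.306% ÷ 4.63% × 2630 mL = 173.82 mL
nickel chloride hexahydrate: 73.8 µmol/L × 237.69 g/mol × 2.63 L ÷ 1000 = 46.13 mg
monosodium phosphate: 12.2 g/L × 2.63 L = 32.09 g
L-arabinose: dilute stock: 0.156% ÷ 7.8% × 2630 mL = 52.60 mL

ammonium sulfate 2.89 g; sodium lactate 173.82 mL; nickel chloride hexahydrate 46.13 mg; monosodium phosphate 32.09 g; L-arabinose 52.60 mL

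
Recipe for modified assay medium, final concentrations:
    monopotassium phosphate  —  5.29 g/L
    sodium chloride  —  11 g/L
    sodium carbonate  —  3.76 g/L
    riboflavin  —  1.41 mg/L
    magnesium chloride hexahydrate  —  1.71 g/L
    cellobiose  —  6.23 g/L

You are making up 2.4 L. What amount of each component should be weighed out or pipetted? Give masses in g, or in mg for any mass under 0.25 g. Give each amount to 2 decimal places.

monopotassium phosphate 12.70 g; sodium chloride 26.40 g; sodium carbonate 9.02 g; riboflavin 3.38 mg; magnesium chloride hexahydrate 4.10 g; cellobiose 14.95 g

Working volume: 2.4 L.
monopotassium phosphate: 5.29 g/L × 2.4 L = 12.70 g
sodium chloride: 11 g/L × 2.4 L = 26.40 g
sodium carbonate: 3.76 g/L × 2.4 L = 9.02 g
riboflavin: 1.41 mg/L × 2.4 L = 3.38 mg
magnesium chloride hexahydrate: 1.71 g/L × 2.4 L = 4.10 g
cellobiose: 6.23 g/L × 2.4 L = 14.95 g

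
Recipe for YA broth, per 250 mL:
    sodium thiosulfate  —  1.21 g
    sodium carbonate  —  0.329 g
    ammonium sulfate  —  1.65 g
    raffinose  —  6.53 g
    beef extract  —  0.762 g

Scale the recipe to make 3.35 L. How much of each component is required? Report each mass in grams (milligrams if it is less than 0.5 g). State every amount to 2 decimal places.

Ratio of target to recipe volume: 3350 / 250 = 13.4.
sodium thiosulfate: 1.21 g × (3350 mL / 250 mL) = 16.21 g
sodium carbonate: 0.329 g × (3350 mL / 250 mL) = 4.41 g
ammonium sulfate: 1.65 g × (3350 mL / 250 mL) = 22.11 g
raffinose: 6.53 g × (3350 mL / 250 mL) = 87.50 g
beef extract: 0.762 g × (3350 mL / 250 mL) = 10.21 g

sodium thiosulfate 16.21 g; sodium carbonate 4.41 g; ammonium sulfate 22.11 g; raffinose 87.50 g; beef extract 10.21 g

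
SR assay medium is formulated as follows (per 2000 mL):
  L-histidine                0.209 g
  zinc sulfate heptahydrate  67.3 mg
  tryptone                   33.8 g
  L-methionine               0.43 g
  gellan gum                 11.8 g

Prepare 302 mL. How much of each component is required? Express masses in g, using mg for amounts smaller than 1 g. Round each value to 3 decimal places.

Scale factor = 302 mL / 2000 mL = 0.151.
L-histidine: 0.209 g × (302 mL / 2000 mL) = 0.031559 g = 31.559 mg
zinc sulfate heptahydrate: 67.3 mg × (302 mL / 2000 mL) = 10.162 mg
tryptone: 33.8 g × (302 mL / 2000 mL) = 5.104 g
L-methionine: 0.43 g × (302 mL / 2000 mL) = 0.06493 g = 64.930 mg
gellan gum: 11.8 g × (302 mL / 2000 mL) = 1.782 g

L-histidine 31.559 mg; zinc sulfate heptahydrate 10.162 mg; tryptone 5.104 g; L-methionine 64.930 mg; gellan gum 1.782 g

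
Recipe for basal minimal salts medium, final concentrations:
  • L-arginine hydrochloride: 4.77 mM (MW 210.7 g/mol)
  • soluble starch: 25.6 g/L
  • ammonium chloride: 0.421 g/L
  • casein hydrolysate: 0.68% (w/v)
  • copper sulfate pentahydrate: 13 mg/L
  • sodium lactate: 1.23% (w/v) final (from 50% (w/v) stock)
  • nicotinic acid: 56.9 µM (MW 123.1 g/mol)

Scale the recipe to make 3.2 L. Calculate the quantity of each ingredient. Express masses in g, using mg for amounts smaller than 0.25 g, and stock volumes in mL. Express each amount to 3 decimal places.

L-arginine hydrochloride 3.216 g; soluble starch 81.920 g; ammonium chloride 1.347 g; casein hydrolysate 21.760 g; copper sulfate pentahydrate 41.600 mg; sodium lactate 78.720 mL; nicotinic acid 22.414 mg

Scale factor relative to 1 L: 3.2.
L-arginine hydrochloride: 4.77 mmol/L × 210.7 g/mol × 3.2 L ÷ 1000 = 3.216 g
soluble starch: 25.6 g/L × 3.2 L = 81.920 g
ammonium chloride: 0.421 g/L × 3.2 L = 1.347 g
casein hydrolysate: 0.68% w/v = 6.8 g/L → 6.8 × 3.2 L = 21.760 g
copper sulfate pentahydrate: 13 mg/L × 3.2 L = 41.600 mg
sodium lactate: dilute stock: 1.23% ÷ 50% × 3200 mL = 78.720 mL
nicotinic acid: 56.9 µmol/L × 123.1 g/mol × 3.2 L ÷ 1000 = 22.414 mg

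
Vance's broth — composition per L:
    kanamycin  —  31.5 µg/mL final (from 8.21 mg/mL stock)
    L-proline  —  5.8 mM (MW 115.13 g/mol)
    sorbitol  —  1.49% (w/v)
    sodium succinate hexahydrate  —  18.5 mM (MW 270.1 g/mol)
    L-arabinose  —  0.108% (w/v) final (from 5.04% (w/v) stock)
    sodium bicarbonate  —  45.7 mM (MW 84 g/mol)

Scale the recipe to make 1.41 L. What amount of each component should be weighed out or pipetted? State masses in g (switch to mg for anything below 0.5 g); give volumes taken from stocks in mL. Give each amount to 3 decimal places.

Scale factor relative to 1 L: 1.41.
kanamycin: dilute stock: 31.5 µg/mL × 1410 mL ÷ 8210 µg/mL = 5.410 mL
L-proline: 5.8 mmol/L × 115.13 g/mol × 1.41 L ÷ 1000 = 0.942 g
sorbitol: 1.49% w/v = 14.9 g/L → 14.9 × 1.41 L = 21.009 g
sodium succinate hexahydrate: 18.5 mmol/L × 270.1 g/mol × 1.41 L ÷ 1000 = 7.046 g
L-arabinose: V = C2·V2/C1 = 0.108% ÷ 5.04% × 1410 mL = 30.214 mL
sodium bicarbonate: 45.7 mmol/L × 84 g/mol × 1.41 L ÷ 1000 = 5.413 g

kanamycin 5.410 mL; L-proline 0.942 g; sorbitol 21.009 g; sodium succinate hexahydrate 7.046 g; L-arabinose 30.214 mL; sodium bicarbonate 5.413 g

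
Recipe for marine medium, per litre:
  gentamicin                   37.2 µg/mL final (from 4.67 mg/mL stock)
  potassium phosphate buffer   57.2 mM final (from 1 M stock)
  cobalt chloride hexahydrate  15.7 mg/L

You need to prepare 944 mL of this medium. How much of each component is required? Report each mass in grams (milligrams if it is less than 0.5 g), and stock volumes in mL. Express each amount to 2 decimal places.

gentamicin 7.52 mL; potassium phosphate buffer 54.00 mL; cobalt chloride hexahydrate 14.82 mg

Target volume = 944 mL = 0.944 L.
gentamicin: dilute stock: 37.2 µg/mL × 944 mL ÷ 4670 µg/mL = 7.52 mL
potassium phosphate buffer: dilute stock: 57.2 mM × 944 mL ÷ 1000 mM = 54.00 mL
cobalt chloride hexahydrate: 15.7 mg/L × 0.944 L = 14.82 mg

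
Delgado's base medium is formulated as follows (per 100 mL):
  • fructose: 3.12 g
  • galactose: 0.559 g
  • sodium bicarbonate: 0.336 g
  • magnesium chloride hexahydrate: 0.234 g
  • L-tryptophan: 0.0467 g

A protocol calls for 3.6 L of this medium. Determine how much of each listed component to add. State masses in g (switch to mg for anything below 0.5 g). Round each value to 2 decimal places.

Ratio of target to recipe volume: 3600 / 100 = 36.
fructose: 3.12 g × (3600 mL / 100 mL) = 112.32 g
galactose: 0.559 g × (3600 mL / 100 mL) = 20.12 g
sodium bicarbonate: 0.336 g × (3600 mL / 100 mL) = 12.10 g
magnesium chloride hexahydrate: 0.234 g × (3600 mL / 100 mL) = 8.42 g
L-tryptophan: 0.0467 g × (3600 mL / 100 mL) = 1.68 g

fructose 112.32 g; galactose 20.12 g; sodium bicarbonate 12.10 g; magnesium chloride hexahydrate 8.42 g; L-tryptophan 1.68 g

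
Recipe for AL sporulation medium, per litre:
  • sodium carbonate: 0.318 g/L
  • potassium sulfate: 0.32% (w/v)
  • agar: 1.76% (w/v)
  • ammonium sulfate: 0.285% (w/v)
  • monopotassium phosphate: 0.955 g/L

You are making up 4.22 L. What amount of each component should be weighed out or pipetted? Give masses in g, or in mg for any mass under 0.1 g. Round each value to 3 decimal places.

Scale factor relative to 1 L: 4.22.
sodium carbonate: 0.318 g/L × 4.22 L = 1.342 g
potassium sulfate: 0.32 g per 100 mL × 4220 mL ÷ 100 = 13.504 g
agar: 1.76% w/v = 17.6 g/L → 17.6 × 4.22 L = 74.272 g
ammonium sulfate: 0.285 g per 100 mL × 4220 mL ÷ 100 = 12.027 g
monopotassium phosphate: 0.955 g/L × 4.22 L = 4.030 g

sodium carbonate 1.342 g; potassium sulfate 13.504 g; agar 74.272 g; ammonium sulfate 12.027 g; monopotassium phosphate 4.030 g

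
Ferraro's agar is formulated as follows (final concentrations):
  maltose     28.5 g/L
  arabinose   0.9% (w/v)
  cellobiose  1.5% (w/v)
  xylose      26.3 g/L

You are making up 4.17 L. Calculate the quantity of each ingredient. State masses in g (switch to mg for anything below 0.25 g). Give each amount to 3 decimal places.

maltose 118.845 g; arabinose 37.530 g; cellobiose 62.550 g; xylose 109.671 g

Working volume: 4.17 L.
maltose: 28.5 g/L × 4.17 L = 118.845 g
arabinose: 0.9 g per 100 mL × 4170 mL ÷ 100 = 37.530 g
cellobiose: 1.5 g per 100 mL × 4170 mL ÷ 100 = 62.550 g
xylose: 26.3 g/L × 4.17 L = 109.671 g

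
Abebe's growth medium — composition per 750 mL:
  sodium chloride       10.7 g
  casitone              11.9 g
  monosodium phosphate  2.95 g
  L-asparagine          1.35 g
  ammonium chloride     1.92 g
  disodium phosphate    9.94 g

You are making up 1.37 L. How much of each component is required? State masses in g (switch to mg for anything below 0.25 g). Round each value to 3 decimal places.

Scale factor = 1370 mL / 750 mL = 1.82667.
sodium chloride: 10.7 g × (1370 mL / 750 mL) = 19.545 g
casitone: 11.9 g × (1370 mL / 750 mL) = 21.737 g
monosodium phosphate: 2.95 g × (1370 mL / 750 mL) = 5.389 g
L-asparagine: 1.35 g × (1370 mL / 750 mL) = 2.466 g
ammonium chloride: 1.92 g × (1370 mL / 750 mL) = 3.507 g
disodium phosphate: 9.94 g × (1370 mL / 750 mL) = 18.157 g

sodium chloride 19.545 g; casitone 21.737 g; monosodium phosphate 5.389 g; L-asparagine 2.466 g; ammonium chloride 3.507 g; disodium phosphate 18.157 g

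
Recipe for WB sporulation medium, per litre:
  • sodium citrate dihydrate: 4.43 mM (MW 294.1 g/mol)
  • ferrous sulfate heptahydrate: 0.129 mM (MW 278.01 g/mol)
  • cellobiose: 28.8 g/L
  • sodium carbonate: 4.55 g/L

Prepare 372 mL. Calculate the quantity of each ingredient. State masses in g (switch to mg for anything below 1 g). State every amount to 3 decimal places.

sodium citrate dihydrate 484.665 mg; ferrous sulfate heptahydrate 13.341 mg; cellobiose 10.714 g; sodium carbonate 1.693 g

Target volume = 372 mL = 0.372 L.
sodium citrate dihydrate: 4.43 mmol/L × 294.1 mg/mmol × 0.372 L = 484.665 mg
ferrous sulfate heptahydrate: 0.129 mmol/L × 278.01 mg/mmol × 0.372 L = 13.341 mg
cellobiose: 28.8 g/L × 0.372 L = 10.714 g
sodium carbonate: 4.55 g/L × 0.372 L = 1.693 g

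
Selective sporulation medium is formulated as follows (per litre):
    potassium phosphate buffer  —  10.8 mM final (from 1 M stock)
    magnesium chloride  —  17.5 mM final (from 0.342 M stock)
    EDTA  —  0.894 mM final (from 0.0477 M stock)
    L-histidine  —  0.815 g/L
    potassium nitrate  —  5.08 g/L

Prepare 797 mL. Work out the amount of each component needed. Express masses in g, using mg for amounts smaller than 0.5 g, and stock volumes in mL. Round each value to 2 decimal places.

Target volume = 797 mL = 0.797 L.
potassium phosphate buffer: dilute stock: 10.8 mM × 797 mL ÷ 1000 mM = 8.61 mL
magnesium chloride: dilute stock: 17.5 mM × 797 mL ÷ 342 mM = 40.78 mL
EDTA: C1V1 = C2V2 → 0.894 mM × 797 mL ÷ 47.7 mM = 14.94 mL
L-histidine: 0.815 g/L × 0.797 L = 0.65 g
potassium nitrate: 5.08 g/L × 0.797 L = 4.05 g

potassium phosphate buffer 8.61 mL; magnesium chloride 40.78 mL; EDTA 14.94 mL; L-histidine 0.65 g; potassium nitrate 4.05 g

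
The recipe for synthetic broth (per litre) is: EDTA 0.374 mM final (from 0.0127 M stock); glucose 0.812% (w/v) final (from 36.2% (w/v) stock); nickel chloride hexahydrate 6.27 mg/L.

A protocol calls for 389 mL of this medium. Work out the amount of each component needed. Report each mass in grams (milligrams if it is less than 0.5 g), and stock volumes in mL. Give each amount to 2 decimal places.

Target volume = 389 mL = 0.389 L.
EDTA: V = C2·V2/C1 = 0.374 mM × 389 mL ÷ 12.7 mM = 11.46 mL
glucose: C1V1 = C2V2 → 0.812% ÷ 36.2% × 389 mL = 8.73 mL
nickel chloride hexahydrate: 6.27 mg/L × 0.389 L = 2.44 mg

EDTA 11.46 mL; glucose 8.73 mL; nickel chloride hexahydrate 2.44 mg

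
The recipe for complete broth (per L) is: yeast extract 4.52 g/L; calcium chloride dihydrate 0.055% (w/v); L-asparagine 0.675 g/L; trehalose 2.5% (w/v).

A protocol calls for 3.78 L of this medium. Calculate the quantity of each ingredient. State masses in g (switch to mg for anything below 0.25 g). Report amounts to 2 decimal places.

yeast extract 17.09 g; calcium chloride dihydrate 2.08 g; L-asparagine 2.55 g; trehalose 94.50 g

Working volume: 3.78 L.
yeast extract: 4.52 g/L × 3.78 L = 17.09 g
calcium chloride dihydrate: 0.055% w/v = 0.55 g/L → 0.55 × 3.78 L = 2.08 g
L-asparagine: 0.675 g/L × 3.78 L = 2.55 g
trehalose: 2.5 g per 100 mL × 3780 mL ÷ 100 = 94.50 g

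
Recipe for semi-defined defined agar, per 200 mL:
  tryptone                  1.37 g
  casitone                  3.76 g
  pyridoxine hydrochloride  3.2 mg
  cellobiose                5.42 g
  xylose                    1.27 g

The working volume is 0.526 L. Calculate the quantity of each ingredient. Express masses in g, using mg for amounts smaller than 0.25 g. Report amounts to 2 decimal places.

tryptone 3.60 g; casitone 9.89 g; pyridoxine hydrochloride 8.42 mg; cellobiose 14.25 g; xylose 3.34 g

Scale factor = 526 mL / 200 mL = 2.63.
tryptone: 1.37 g × (526 mL / 200 mL) = 3.60 g
casitone: 3.76 g × (526 mL / 200 mL) = 9.89 g
pyridoxine hydrochloride: 3.2 mg × (526 mL / 200 mL) = 8.42 mg
cellobiose: 5.42 g × (526 mL / 200 mL) = 14.25 g
xylose: 1.27 g × (526 mL / 200 mL) = 3.34 g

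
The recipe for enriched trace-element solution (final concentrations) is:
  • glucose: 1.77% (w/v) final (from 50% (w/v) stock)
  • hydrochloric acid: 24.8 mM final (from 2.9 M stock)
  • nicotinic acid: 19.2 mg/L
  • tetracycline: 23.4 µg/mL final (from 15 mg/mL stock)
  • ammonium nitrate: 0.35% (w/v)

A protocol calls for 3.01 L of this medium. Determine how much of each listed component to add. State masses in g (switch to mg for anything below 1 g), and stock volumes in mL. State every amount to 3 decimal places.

Scale factor relative to 1 L: 3.01.
glucose: C1V1 = C2V2 → 1.77% ÷ 50% × 3010 mL = 106.554 mL
hydrochloric acid: dilute stock: 24.8 mM × 3010 mL ÷ 2900 mM = 25.741 mL
nicotinic acid: 19.2 mg/L × 3.01 L = 57.792 mg
tetracycline: V = C2·V2/C1 = 23.4 µg/mL × 3010 mL ÷ 15000 µg/mL = 4.696 mL
ammonium nitrate: 0.35 g per 100 mL × 3010 mL ÷ 100 = 10.535 g

glucose 106.554 mL; hydrochloric acid 25.741 mL; nicotinic acid 57.792 mg; tetracycline 4.696 mL; ammonium nitrate 10.535 g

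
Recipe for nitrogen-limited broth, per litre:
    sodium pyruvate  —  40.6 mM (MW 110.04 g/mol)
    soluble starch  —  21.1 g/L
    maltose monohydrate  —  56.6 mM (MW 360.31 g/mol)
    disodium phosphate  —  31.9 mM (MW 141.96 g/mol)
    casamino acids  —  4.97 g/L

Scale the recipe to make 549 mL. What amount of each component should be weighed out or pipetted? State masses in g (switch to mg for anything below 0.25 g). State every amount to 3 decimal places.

sodium pyruvate 2.453 g; soluble starch 11.584 g; maltose monohydrate 11.196 g; disodium phosphate 2.486 g; casamino acids 2.729 g

Scale factor relative to 1 L: 0.549.
sodium pyruvate: 40.6 mmol/L × 110.04 g/mol × 0.549 L ÷ 1000 = 2.453 g
soluble starch: 21.1 g/L × 0.549 L = 11.584 g
maltose monohydrate: 56.6 mmol/L × 360.31 g/mol × 0.549 L ÷ 1000 = 11.196 g
disodium phosphate: 31.9 mmol/L × 141.96 g/mol × 0.549 L ÷ 1000 = 2.486 g
casamino acids: 4.97 g/L × 0.549 L = 2.729 g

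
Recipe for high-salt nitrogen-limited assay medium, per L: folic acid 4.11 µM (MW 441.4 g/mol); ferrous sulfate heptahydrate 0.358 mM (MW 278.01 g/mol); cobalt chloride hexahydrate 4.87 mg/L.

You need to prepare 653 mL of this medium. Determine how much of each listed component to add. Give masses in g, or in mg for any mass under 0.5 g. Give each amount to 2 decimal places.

Working volume: 653 mL = 0.653 L.
folic acid: 4.11 µmol/L × 441.4 g/mol × 0.653 L ÷ 1000 = 1.18 mg
ferrous sulfate heptahydrate: 0.358 mmol/L × 278.01 mg/mmol × 0.653 L = 64.99 mg
cobalt chloride hexahydrate: 4.87 mg/L × 0.653 L = 3.18 mg

folic acid 1.18 mg; ferrous sulfate heptahydrate 64.99 mg; cobalt chloride hexahydrate 3.18 mg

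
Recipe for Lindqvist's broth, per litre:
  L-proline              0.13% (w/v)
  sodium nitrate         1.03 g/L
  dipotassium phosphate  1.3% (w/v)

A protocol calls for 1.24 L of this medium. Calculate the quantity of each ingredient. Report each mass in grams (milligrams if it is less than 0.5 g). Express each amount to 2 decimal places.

Scale factor relative to 1 L: 1.24.
L-proline: 0.13% w/v = 1.3 g/L → 1.3 × 1.24 L = 1.61 g
sodium nitrate: 1.03 g/L × 1.24 L = 1.28 g
dipotassium phosphate: 1.3 g per 100 mL × 1240 mL ÷ 100 = 16.12 g

L-proline 1.61 g; sodium nitrate 1.28 g; dipotassium phosphate 16.12 g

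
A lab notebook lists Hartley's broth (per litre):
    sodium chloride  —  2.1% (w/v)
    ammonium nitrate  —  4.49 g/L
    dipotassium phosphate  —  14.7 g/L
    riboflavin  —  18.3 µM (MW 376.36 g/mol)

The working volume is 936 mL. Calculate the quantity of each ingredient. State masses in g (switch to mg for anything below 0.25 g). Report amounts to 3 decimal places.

sodium chloride 19.656 g; ammonium nitrate 4.203 g; dipotassium phosphate 13.759 g; riboflavin 6.447 mg

Scale factor relative to 1 L: 0.936.
sodium chloride: 2.1% w/v = 21 g/L → 21 × 0.936 L = 19.656 g
ammonium nitrate: 4.49 g/L × 0.936 L = 4.203 g
dipotassium phosphate: 14.7 g/L × 0.936 L = 13.759 g
riboflavin: 18.3 µmol/L × 376.36 g/mol × 0.936 L ÷ 1000 = 6.447 mg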